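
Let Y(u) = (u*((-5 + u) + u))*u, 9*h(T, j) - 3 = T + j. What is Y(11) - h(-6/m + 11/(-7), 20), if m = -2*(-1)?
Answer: 43154/21 ≈ 2055.0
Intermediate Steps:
m = 2
h(T, j) = ⅓ + T/9 + j/9 (h(T, j) = ⅓ + (T + j)/9 = ⅓ + (T/9 + j/9) = ⅓ + T/9 + j/9)
Y(u) = u²*(-5 + 2*u) (Y(u) = (u*(-5 + 2*u))*u = u²*(-5 + 2*u))
Y(11) - h(-6/m + 11/(-7), 20) = 11²*(-5 + 2*11) - (⅓ + (-6/2 + 11/(-7))/9 + (⅑)*20) = 121*(-5 + 22) - (⅓ + (-6*½ + 11*(-⅐))/9 + 20/9) = 121*17 - (⅓ + (-3 - 11/7)/9 + 20/9) = 2057 - (⅓ + (⅑)*(-32/7) + 20/9) = 2057 - (⅓ - 32/63 + 20/9) = 2057 - 1*43/21 = 2057 - 43/21 = 43154/21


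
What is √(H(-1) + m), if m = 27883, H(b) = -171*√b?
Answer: √(27883 - 171*I) ≈ 166.98 - 0.512*I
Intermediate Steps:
√(H(-1) + m) = √(-171*I + 27883) = √(27883 - 171*I)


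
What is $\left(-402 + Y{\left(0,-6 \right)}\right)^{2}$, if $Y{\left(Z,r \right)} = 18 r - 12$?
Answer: $272484$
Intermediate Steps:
$Y{\left(Z,r \right)} = -12 + 18 r$
$\left(-402 + Y{\left(0,-6 \right)}\right)^{2} = \left(-402 + \left(-12 + 18 \left(-6\right)\right)\right)^{2} = \left(-402 - 120\right)^{2} = \left(-522\right)^{2} = 272484$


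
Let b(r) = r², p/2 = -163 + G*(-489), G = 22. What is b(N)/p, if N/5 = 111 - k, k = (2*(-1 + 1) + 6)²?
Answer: -140625/21842 ≈ -6.4383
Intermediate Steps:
k = 36 (k = (2*0 + 6)² = (0 + 6)² = 6² = 36)
N = 375 (N = 5*(111 - 1*36) = 5*(111 - 36) = 5*75 = 375)
p = -21842 (p = 2*(-163 + 22*(-489)) = 2*(-163 - 10758) = 2*(-10921) = -21842)
b(N)/p = 375²/(-21842) = 140625*(-1/21842) = -140625/21842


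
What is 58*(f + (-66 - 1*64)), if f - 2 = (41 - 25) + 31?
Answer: -4698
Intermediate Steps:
f = 49 (f = 2 + ((41 - 25) + 31) = 2 + (16 + 31) = 2 + 47 = 49)
58*(f + (-66 - 1*64)) = 58*(49 + (-66 - 1*64)) = 58*(49 + (-66 - 64)) = 58*(49 - 130) = 58*(-81) = -4698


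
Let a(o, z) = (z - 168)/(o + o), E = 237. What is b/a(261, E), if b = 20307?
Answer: 3533418/23 ≈ 1.5363e+5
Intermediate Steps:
a(o, z) = (-168 + z)/(2*o) (a(o, z) = (-168 + z)/((2*o)) = (-168 + z)*(1/(2*o)) = (-168 + z)/(2*o))
b/a(261, E) = 20307/(((1/2)*(-168 + 237)/261)) = 20307/(((1/2)*(1/261)*69)) = 20307/(23/174) = 20307*(174/23) = 3533418/23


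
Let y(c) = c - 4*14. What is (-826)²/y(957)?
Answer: 682276/901 ≈ 757.24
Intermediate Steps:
y(c) = -56 + c (y(c) = c - 56 = -56 + c)
(-826)²/y(957) = (-826)²/(-56 + 957) = 682276/901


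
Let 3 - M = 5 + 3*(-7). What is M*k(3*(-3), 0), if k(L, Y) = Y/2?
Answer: 0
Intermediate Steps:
k(L, Y) = Y/2 (k(L, Y) = Y*(½) = Y/2)
M = 19 (M = 3 - (5 + 3*(-7)) = 3 - (5 - 21) = 3 - 1*(-16) = 3 + 16 = 19)
M*k(3*(-3), 0) = 19*((½)*0) = 19*0 = 0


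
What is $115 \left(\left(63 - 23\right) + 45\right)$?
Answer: $9775$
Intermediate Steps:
$115 \left(\left(63 - 23\right) + 45\right) = 115 \left(40 + 45\right) = 115 \cdot 85 = 9775$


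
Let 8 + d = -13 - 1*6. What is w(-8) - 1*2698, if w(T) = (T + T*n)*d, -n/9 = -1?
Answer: -538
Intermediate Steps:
n = 9 (n = -9*(-1) = 9)
d = -27 (d = -8 + (-13 - 1*6) = -8 + (-13 - 6) = -8 - 19 = -27)
w(T) = -270*T (w(T) = (T + T*9)*(-27) = (T + 9*T)*(-27) = (10*T)*(-27) = -270*T)
w(-8) - 1*2698 = -270*(-8) - 1*2698 = 2160 - 2698 = -538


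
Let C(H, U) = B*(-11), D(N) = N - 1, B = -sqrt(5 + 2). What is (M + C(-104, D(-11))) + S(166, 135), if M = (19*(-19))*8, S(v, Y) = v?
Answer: -2722 + 11*sqrt(7) ≈ -2692.9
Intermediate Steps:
M = -2888 (M = -361*8 = -2888)
B = -sqrt(7) ≈ -2.6458
D(N) = -1 + N
C(H, U) = 11*sqrt(7) (C(H, U) = -sqrt(7)*(-11) = 11*sqrt(7))
(M + C(-104, D(-11))) + S(166, 135) = (-2888 + 11*sqrt(7)) + 166 = -2722 + 11*sqrt(7)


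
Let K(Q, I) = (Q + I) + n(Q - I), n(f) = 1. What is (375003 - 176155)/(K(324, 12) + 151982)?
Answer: 198848/152319 ≈ 1.3055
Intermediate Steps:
K(Q, I) = 1 + I + Q (K(Q, I) = (Q + I) + 1 = (I + Q) + 1 = 1 + I + Q)
(375003 - 176155)/(K(324, 12) + 151982) = (375003 - 176155)/((1 + 12 + 324) + 151982) = 198848/(337 + 151982) = 198848/152319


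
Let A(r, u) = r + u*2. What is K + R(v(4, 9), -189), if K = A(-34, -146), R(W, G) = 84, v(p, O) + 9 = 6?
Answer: -242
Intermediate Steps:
v(p, O) = -3 (v(p, O) = -9 + 6 = -3)
A(r, u) = r + 2*u
K = -326 (K = -34 + 2*(-146) = -34 - 292 = -326)
K + R(v(4, 9), -189) = -326 + 84 = -242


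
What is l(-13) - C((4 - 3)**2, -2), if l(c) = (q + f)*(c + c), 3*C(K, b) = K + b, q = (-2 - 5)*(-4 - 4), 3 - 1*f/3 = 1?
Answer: -4835/3 ≈ -1611.7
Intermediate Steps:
f = 6 (f = 9 - 3*1 = 9 - 3 = 6)
q = 56 (q = -7*(-8) = 56)
C(K, b) = K/3 + b/3 (C(K, b) = (K + b)/3 = K/3 + b/3)
l(c) = 124*c (l(c) = (56 + 6)*(c + c) = 62*(2*c) = 124*c)
l(-13) - C((4 - 3)**2, -2) = 124*(-13) - ((4 - 3)**2/3 + (1/3)*(-2)) = -1612 - ((1/3)*1**2 - 2/3) = -1612 - ((1/3)*1 - 2/3) = -1612 - (1/3 - 2/3) = -1612 - 1*(-1/3) = -1612 + 1/3 = -4835/3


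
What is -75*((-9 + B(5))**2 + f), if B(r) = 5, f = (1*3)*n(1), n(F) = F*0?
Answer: -1200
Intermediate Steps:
n(F) = 0
f = 0 (f = (1*3)*0 = 3*0 = 0)
-75*((-9 + B(5))**2 + f) = -75*((-9 + 5)**2 + 0) = -75*((-4)**2 + 0) = -75*(16 + 0) = -75*16 = -1200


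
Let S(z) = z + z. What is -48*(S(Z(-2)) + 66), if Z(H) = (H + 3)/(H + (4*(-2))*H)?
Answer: -22224/7 ≈ -3174.9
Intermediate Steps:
Z(H) = -(3 + H)/(7*H) (Z(H) = (3 + H)/(H - 8*H) = (3 + H)/((-7*H)) = (3 + H)*(-1/(7*H)) = -(3 + H)/(7*H))
S(z) = 2*z
-48*(S(Z(-2)) + 66) = -48*(2*((⅐)*(-3 - 1*(-2))/(-2)) + 66) = -48*(2*((⅐)*(-½)*(-3 + 2)) + 66) = -48*(2*((⅐)*(-½)*(-1)) + 66) = -48*(2*(1/14) + 66) = -48*(⅐ + 66) = -48*463/7 = -22224/7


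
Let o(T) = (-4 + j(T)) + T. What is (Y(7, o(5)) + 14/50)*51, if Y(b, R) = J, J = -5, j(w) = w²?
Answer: -6018/25 ≈ -240.72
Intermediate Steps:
o(T) = -4 + T + T² (o(T) = (-4 + T²) + T = -4 + T + T²)
Y(b, R) = -5
(Y(7, o(5)) + 14/50)*51 = (-5 + 14/50)*51 = (-5 + 14*(1/50))*51 = (-5 + 7/25)*51 = -118/25*51 = -6018/25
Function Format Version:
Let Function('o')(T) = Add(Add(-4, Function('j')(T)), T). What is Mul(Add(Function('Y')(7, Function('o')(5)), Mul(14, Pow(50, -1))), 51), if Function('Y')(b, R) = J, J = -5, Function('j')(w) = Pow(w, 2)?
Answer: Rational(-6018, 25) ≈ -240.72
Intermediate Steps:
Function('o')(T) = Add(-4, T, Pow(T, 2)) (Function('o')(T) = Add(Add(-4, Pow(T, 2)), T) = Add(-4, T, Pow(T, 2)))
Function('Y')(b, R) = -5
Mul(Add(Function('Y')(7, Function('o')(5)), Mul(14, Pow(50, -1))), 51) = Mul(Add(-5, Mul(14, Pow(50, -1))), 51) = Mul(Add(-5, Mul(14, Rational(1, 50))), 51) = Mul(Add(-5, Rational(7, 25)), 51) = Mul(Rational(-118, 25), 51) = Rational(-6018, 25)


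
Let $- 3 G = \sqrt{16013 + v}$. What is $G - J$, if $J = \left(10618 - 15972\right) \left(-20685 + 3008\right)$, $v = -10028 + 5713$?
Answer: $-94642658 - \frac{\sqrt{11698}}{3} \approx -9.4643 \cdot 10^{7}$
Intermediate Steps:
$v = -4315$
$J = 94642658$ ($J = \left(-5354\right) \left(-17677\right) = 94642658$)
$G = - \frac{\sqrt{11698}}{3}$ ($G = - \frac{\sqrt{16013 - 4315}}{3} = - \frac{\sqrt{11698}}{3} \approx -36.052$)
$G - J = - \frac{\sqrt{11698}}{3} - 94642658 = -94642658 - \frac{\sqrt{11698}}{3}$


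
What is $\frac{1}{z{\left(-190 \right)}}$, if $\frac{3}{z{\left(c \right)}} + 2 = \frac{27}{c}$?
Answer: $- \frac{407}{570} \approx -0.71404$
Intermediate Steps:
$z{\left(c \right)} = \frac{3}{-2 + \frac{27}{c}}$
$\frac{1}{z{\left(-190 \right)}} = \frac{1}{\left(-3\right) \left(-190\right) \frac{1}{-27 + 2 \left(-190\right)}} = \frac{1}{\left(-3\right) \left(-190\right) \frac{1}{-27 - 380}} = \frac{1}{\left(-3\right) \left(-190\right) \frac{1}{-407}} = \frac{1}{\left(-3\right) \left(-190\right) \left(- \frac{1}{407}\right)} = \frac{1}{- \frac{570}{407}} = - \frac{407}{570}$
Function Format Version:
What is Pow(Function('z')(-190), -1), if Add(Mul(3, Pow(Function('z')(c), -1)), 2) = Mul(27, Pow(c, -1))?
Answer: Rational(-407, 570) ≈ -0.71404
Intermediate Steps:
Function('z')(c) = Mul(3, Pow(Add(-2, Mul(27, Pow(c, -1))), -1))
Pow(Function('z')(-190), -1) = Pow(Mul(-3, -190, Pow(Add(-27, Mul(2, -190)), -1)), -1) = Pow(Mul(-3, -190, Pow(Add(-27, -380), -1)), -1) = Pow(Mul(-3, -190, Pow(-407, -1)), -1) = Pow(Mul(-3, -190, Rational(-1, 407)), -1) = Pow(Rational(-570, 407), -1) = Rational(-407, 570)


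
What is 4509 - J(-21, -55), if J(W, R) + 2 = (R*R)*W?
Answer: 68036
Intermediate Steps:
J(W, R) = -2 + W*R² (J(W, R) = -2 + (R*R)*W = -2 + R²*W = -2 + W*R²)
4509 - J(-21, -55) = 4509 - (-2 - 21*(-55)²) = 4509 - (-2 - 21*3025) = 4509 - (-2 - 63525) = 4509 - 1*(-63527) = 4509 + 63527 = 68036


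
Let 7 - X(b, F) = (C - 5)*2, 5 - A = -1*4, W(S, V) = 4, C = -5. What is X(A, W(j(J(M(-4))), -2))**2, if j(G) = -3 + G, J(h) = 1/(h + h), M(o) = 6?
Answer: 729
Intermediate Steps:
J(h) = 1/(2*h)
A = 9 (A = 5 - (-1)*4 = 5 - 1*(-4) = 5 + 4 = 9)
X(b, F) = 27 (X(b, F) = 7 - (-5 - 5)*2 = 7 - (-10)*2 = 7 - 1*(-20) = 7 + 20 = 27)
X(A, W(j(J(M(-4))), -2))**2 = 27**2 = 729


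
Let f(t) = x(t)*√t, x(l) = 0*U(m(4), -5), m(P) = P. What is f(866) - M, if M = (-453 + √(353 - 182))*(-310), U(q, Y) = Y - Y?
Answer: -140430 + 930*√19 ≈ -1.3638e+5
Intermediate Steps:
U(q, Y) = 0
x(l) = 0 (x(l) = 0*0 = 0)
f(t) = 0 (f(t) = 0*√t = 0)
M = 140430 - 930*√19 (M = (-453 + √171)*(-310) = (-453 + 3*√19)*(-310) = 140430 - 930*√19 ≈ 1.3638e+5)
f(866) - M = 0 - (140430 - 930*√19) = 0 + (-140430 + 930*√19) = -140430 + 930*√19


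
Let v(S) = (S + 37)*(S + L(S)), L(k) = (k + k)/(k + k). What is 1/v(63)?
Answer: 1/6400 ≈ 0.00015625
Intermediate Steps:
L(k) = 1 (L(k) = (2*k)/((2*k)) = (2*k)*(1/(2*k)) = 1)
v(S) = (1 + S)*(37 + S) (v(S) = (S + 37)*(S + 1) = (37 + S)*(1 + S) = (1 + S)*(37 + S))
1/v(63) = 1/(37 + 63**2 + 38*63) = 1/(37 + 3969 + 2394) = 1/6400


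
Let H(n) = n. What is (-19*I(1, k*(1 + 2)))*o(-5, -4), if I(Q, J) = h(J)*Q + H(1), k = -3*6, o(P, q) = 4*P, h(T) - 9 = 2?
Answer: 4560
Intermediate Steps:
h(T) = 11 (h(T) = 9 + 2 = 11)
k = -18
I(Q, J) = 1 + 11*Q (I(Q, J) = 11*Q + 1 = 1 + 11*Q)
(-19*I(1, k*(1 + 2)))*o(-5, -4) = (-19*(1 + 11*1))*(4*(-5)) = -19*(1 + 11)*(-20) = -19*12*(-20) = -228*(-20) = 4560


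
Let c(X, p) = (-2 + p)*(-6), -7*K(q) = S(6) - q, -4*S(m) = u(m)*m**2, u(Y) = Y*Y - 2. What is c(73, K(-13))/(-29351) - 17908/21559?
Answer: -3643234190/4429447463 ≈ -0.82250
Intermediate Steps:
u(Y) = -2 + Y**2 (u(Y) = Y**2 - 2 = -2 + Y**2)
S(m) = -m**2*(-2 + m**2)/4 (S(m) = -(-2 + m**2)*m**2/4 = -m**2*(-2 + m**2)/4)
K(q) = 306/7 + q/7 (K(q) = -((1/4)*6**2*(2 - 1*6**2) - q)/7 = -((1/4)*36*(2 - 1*36) - q)/7 = -((1/4)*36*(2 - 36) - q)/7 = -((1/4)*36*(-34) - q)/7 = -(-306 - q)/7 = 306/7 + q/7)
c(X, p) = 12 - 6*p
c(73, K(-13))/(-29351) - 17908/21559 = (12 - 6*(306/7 + (1/7)*(-13)))/(-29351) - 17908/21559 = (12 - 6*(306/7 - 13/7))*(-1/29351) - 17908*1/21559 = (12 - 6*293/7)*(-1/29351) - 17908/21559 = (12 - 1758/7)*(-1/29351) - 17908/21559 = -1674/7*(-1/29351) - 17908/21559 = 1674/205457 - 17908/21559 = -3643234190/4429447463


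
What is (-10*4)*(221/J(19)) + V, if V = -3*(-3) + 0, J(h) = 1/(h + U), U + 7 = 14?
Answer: -229831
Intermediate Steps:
U = 7 (U = -7 + 14 = 7)
J(h) = 1/(7 + h) (J(h) = 1/(h + 7) = 1/(7 + h))
V = 9 (V = 9 + 0 = 9)
(-10*4)*(221/J(19)) + V = (-10*4)*(221/(1/(7 + 19))) + 9 = -8840/(1/26) + 9 = -8840/1/26 + 9 = -8840*26 + 9 = -40*5746 + 9 = -229840 + 9 = -229831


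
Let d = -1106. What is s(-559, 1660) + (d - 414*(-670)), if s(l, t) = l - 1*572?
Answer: 275143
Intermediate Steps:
s(l, t) = -572 + l (s(l, t) = l - 572 = -572 + l)
s(-559, 1660) + (d - 414*(-670)) = (-572 - 559) + (-1106 - 414*(-670)) = -1131 + (-1106 + 277380) = -1131 + 276274 = 275143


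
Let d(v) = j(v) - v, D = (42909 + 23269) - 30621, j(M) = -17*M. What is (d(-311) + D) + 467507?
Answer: 508662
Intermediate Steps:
D = 35557 (D = 66178 - 30621 = 35557)
d(v) = -18*v (d(v) = -17*v - v = -18*v)
(d(-311) + D) + 467507 = (-18*(-311) + 35557) + 467507 = (5598 + 35557) + 467507 = 41155 + 467507 = 508662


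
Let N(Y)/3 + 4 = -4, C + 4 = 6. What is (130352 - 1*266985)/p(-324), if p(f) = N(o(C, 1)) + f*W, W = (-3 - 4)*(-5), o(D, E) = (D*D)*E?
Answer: 136633/11364 ≈ 12.023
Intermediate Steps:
C = 2 (C = -4 + 6 = 2)
o(D, E) = E*D² (o(D, E) = D²*E = E*D²)
N(Y) = -24 (N(Y) = -12 + 3*(-4) = -12 - 12 = -24)
W = 35 (W = -7*(-5) = 35)
p(f) = -24 + 35*f (p(f) = -24 + f*35 = -24 + 35*f)
(130352 - 1*266985)/p(-324) = (130352 - 1*266985)/(-24 + 35*(-324)) = (130352 - 266985)/(-24 - 11340) = -136633/(-11364) = -136633*(-1/11364) = 136633/11364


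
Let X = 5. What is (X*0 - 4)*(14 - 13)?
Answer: -4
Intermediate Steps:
(X*0 - 4)*(14 - 13) = (5*0 - 4)*(14 - 13) = (0 - 4)*1 = -4*1 = -4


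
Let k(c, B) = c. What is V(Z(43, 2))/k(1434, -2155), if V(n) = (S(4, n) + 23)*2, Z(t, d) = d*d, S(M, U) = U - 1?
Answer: 26/717 ≈ 0.036262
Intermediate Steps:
S(M, U) = -1 + U
Z(t, d) = d**2
V(n) = 44 + 2*n (V(n) = ((-1 + n) + 23)*2 = (22 + n)*2 = 44 + 2*n)
V(Z(43, 2))/k(1434, -2155) = (44 + 2*2**2)/1434 = (44 + 2*4)*(1/1434) = (44 + 8)*(1/1434) = 52*(1/1434) = 26/717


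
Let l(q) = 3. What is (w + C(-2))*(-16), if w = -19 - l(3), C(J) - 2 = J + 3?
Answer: 304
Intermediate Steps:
C(J) = 5 + J (C(J) = 2 + (J + 3) = 2 + (3 + J) = 5 + J)
w = -22 (w = -19 - 1*3 = -19 - 3 = -22)
(w + C(-2))*(-16) = (-22 + (5 - 2))*(-16) = (-22 + 3)*(-16) = -19*(-16) = 304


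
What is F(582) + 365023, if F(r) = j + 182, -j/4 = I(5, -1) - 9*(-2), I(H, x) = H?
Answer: 365113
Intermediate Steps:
j = -92 (j = -4*(5 - 9*(-2)) = -4*(5 + 18) = -4*23 = -92)
F(r) = 90 (F(r) = -92 + 182 = 90)
F(582) + 365023 = 90 + 365023 = 365113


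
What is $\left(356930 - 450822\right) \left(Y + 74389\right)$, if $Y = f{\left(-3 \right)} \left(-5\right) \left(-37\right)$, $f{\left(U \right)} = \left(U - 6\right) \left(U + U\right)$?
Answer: $-7922513068$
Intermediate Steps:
$f{\left(U \right)} = 2 U \left(-6 + U\right)$ ($f{\left(U \right)} = \left(-6 + U\right) 2 U = 2 U \left(-6 + U\right)$)
$Y = 9990$ ($Y = 2 \left(-3\right) \left(-6 - 3\right) \left(-5\right) \left(-37\right) = 2 \left(-3\right) \left(-9\right) \left(-5\right) \left(-37\right) = 54 \left(-5\right) \left(-37\right) = \left(-270\right) \left(-37\right) = 9990$)
$\left(356930 - 450822\right) \left(Y + 74389\right) = \left(356930 - 450822\right) \left(9990 + 74389\right) = \left(-93892\right) 84379 = -7922513068$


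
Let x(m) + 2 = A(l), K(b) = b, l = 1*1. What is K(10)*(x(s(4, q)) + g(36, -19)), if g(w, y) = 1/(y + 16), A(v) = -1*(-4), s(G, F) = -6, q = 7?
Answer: 50/3 ≈ 16.667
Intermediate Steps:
l = 1
A(v) = 4
g(w, y) = 1/(16 + y)
x(m) = 2 (x(m) = -2 + 4 = 2)
K(10)*(x(s(4, q)) + g(36, -19)) = 10*(2 + 1/(16 - 19)) = 10*(2 + 1/(-3)) = 10*(2 - ⅓) = 10*(5/3) = 50/3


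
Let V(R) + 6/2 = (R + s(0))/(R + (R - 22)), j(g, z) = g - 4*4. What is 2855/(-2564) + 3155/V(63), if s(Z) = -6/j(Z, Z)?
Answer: -518159695/392292 ≈ -1320.9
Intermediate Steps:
j(g, z) = -16 + g (j(g, z) = g - 16 = -16 + g)
s(Z) = -6/(-16 + Z)
V(R) = -3 + (3/8 + R)/(-22 + 2*R) (V(R) = -3 + (R - 6/(-16 + 0))/(R + (R - 22)) = -3 + (R - 6/(-16))/(R + (-22 + R)) = -3 + (R - 6*(-1/16))/(-22 + 2*R) = -3 + (R + 3/8)/(-22 + 2*R) = -3 + (3/8 + R)/(-22 + 2*R))
2855/(-2564) + 3155/V(63) = 2855/(-2564) + 3155/(((531 - 40*63)/(16*(-11 + 63)))) = 2855*(-1/2564) + 3155/(((1/16)*(531 - 2520)/52)) = -2855/2564 + 3155/(((1/16)*(1/52)*(-1989))) = -2855/2564 + 3155/(-153/64) = -2855/2564 + 3155*(-64/153) = -2855/2564 - 201920/153 = -518159695/392292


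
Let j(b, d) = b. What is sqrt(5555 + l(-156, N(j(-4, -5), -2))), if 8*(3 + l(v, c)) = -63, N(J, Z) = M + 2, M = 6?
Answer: sqrt(88706)/4 ≈ 74.459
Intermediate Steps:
N(J, Z) = 8 (N(J, Z) = 6 + 2 = 8)
l(v, c) = -87/8 (l(v, c) = -3 + (1/8)*(-63) = -3 - 63/8 = -87/8)
sqrt(5555 + l(-156, N(j(-4, -5), -2))) = sqrt(5555 - 87/8) = sqrt(44353/8) = sqrt(88706)/4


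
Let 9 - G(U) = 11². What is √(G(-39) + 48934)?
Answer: √48822 ≈ 220.96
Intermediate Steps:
G(U) = -112 (G(U) = 9 - 1*11² = 9 - 1*121 = 9 - 121 = -112)
√(G(-39) + 48934) = √(-112 + 48934) = √48822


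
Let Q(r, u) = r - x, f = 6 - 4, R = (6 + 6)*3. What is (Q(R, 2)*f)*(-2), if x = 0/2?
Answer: -144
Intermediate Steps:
R = 36 (R = 12*3 = 36)
x = 0 (x = 0*(½) = 0)
f = 2
Q(r, u) = r (Q(r, u) = r - 1*0 = r + 0 = r)
(Q(R, 2)*f)*(-2) = (36*2)*(-2) = 72*(-2) = -144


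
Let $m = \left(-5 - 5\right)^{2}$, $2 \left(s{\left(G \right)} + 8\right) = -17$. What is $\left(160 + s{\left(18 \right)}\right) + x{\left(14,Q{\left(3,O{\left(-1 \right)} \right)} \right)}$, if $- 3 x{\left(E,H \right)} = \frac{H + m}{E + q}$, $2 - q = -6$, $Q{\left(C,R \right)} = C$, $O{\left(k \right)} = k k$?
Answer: $\frac{4684}{33} \approx 141.94$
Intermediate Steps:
$s{\left(G \right)} = - \frac{33}{2}$ ($s{\left(G \right)} = -8 + \frac{1}{2} \left(-17\right) = -8 - \frac{17}{2} = - \frac{33}{2}$)
$O{\left(k \right)} = k^{2}$
$m = 100$ ($m = \left(-10\right)^{2} = 100$)
$q = 8$ ($q = 2 - -6 = 2 + 6 = 8$)
$x{\left(E,H \right)} = - \frac{100 + H}{3 \left(8 + E\right)}$ ($x{\left(E,H \right)} = - \frac{\left(H + 100\right) \frac{1}{E + 8}}{3} = - \frac{\left(100 + H\right) \frac{1}{8 + E}}{3} = - \frac{\frac{1}{8 + E} \left(100 + H\right)}{3} = - \frac{100 + H}{3 \left(8 + E\right)}$)
$\left(160 + s{\left(18 \right)}\right) + x{\left(14,Q{\left(3,O{\left(-1 \right)} \right)} \right)} = \left(160 - \frac{33}{2}\right) + \frac{-100 - 3}{3 \left(8 + 14\right)} = \frac{287}{2} + \frac{-100 - 3}{3 \cdot 22} = \frac{287}{2} + \frac{1}{3} \cdot \frac{1}{22} \left(-103\right) = \frac{287}{2} - \frac{103}{66} = \frac{4684}{33}$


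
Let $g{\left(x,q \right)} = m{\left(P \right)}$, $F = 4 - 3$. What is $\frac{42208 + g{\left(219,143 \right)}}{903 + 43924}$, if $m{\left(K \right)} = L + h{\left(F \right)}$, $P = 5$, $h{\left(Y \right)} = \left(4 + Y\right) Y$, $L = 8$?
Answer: $\frac{42221}{44827} \approx 0.94186$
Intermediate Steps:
$F = 1$
$h{\left(Y \right)} = Y \left(4 + Y\right)$
$m{\left(K \right)} = 13$ ($m{\left(K \right)} = 8 + 1 \left(4 + 1\right) = 8 + 1 \cdot 5 = 8 + 5 = 13$)
$g{\left(x,q \right)} = 13$
$\frac{42208 + g{\left(219,143 \right)}}{903 + 43924} = \frac{42208 + 13}{903 + 43924} = \frac{42221}{44827}$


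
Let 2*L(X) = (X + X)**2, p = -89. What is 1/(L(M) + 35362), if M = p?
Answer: 1/51204 ≈ 1.9530e-5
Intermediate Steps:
M = -89
L(X) = 2*X**2 (L(X) = (X + X)**2/2 = (2*X)**2/2 = (4*X**2)/2 = 2*X**2)
1/(L(M) + 35362) = 1/(2*(-89)**2 + 35362) = 1/(2*7921 + 35362) = 1/(15842 + 35362) = 1/51204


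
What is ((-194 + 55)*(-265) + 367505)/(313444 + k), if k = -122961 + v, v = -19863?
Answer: 20217/8531 ≈ 2.3698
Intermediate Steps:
k = -142824 (k = -122961 - 19863 = -142824)
((-194 + 55)*(-265) + 367505)/(313444 + k) = ((-194 + 55)*(-265) + 367505)/(313444 - 142824) = (-139*(-265) + 367505)/170620 = (36835 + 367505)*(1/170620) = 404340*(1/170620) = 20217/8531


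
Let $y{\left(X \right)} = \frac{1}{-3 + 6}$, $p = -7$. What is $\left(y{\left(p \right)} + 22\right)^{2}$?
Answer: $\frac{4489}{9} \approx 498.78$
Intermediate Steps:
$y{\left(X \right)} = \frac{1}{3}$
$\left(y{\left(p \right)} + 22\right)^{2} = \left(\frac{1}{3} + 22\right)^{2} = \left(\frac{67}{3}\right)^{2} = \frac{4489}{9}$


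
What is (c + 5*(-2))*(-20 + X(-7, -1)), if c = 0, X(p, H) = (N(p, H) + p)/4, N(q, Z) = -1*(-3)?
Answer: 210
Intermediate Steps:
N(q, Z) = 3
X(p, H) = ¾ + p/4 (X(p, H) = (3 + p)/4 = ¾ + p/4)
(c + 5*(-2))*(-20 + X(-7, -1)) = (0 + 5*(-2))*(-20 + (¾ + (¼)*(-7))) = (0 - 10)*(-20 + (¾ - 7/4)) = -10*(-20 - 1) = -10*(-21) = 210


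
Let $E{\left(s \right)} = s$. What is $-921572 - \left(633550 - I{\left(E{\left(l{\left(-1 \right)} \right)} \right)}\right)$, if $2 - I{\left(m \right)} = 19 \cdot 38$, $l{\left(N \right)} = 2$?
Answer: $-1555842$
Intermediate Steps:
$I{\left(m \right)} = -720$ ($I{\left(m \right)} = 2 - 19 \cdot 38 = 2 - 722 = -720$)
$-921572 - \left(633550 - I{\left(E{\left(l{\left(-1 \right)} \right)} \right)}\right) = -921572 - \left(633550 - -720\right) = -921572 - \left(633550 + 720\right) = -921572 - 634270 = -1555842$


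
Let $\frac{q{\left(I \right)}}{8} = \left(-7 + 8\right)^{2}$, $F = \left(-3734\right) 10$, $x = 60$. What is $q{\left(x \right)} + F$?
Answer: $-37332$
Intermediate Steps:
$F = -37340$
$q{\left(I \right)} = 8$ ($q{\left(I \right)} = 8 \left(-7 + 8\right)^{2} = 8 \cdot 1^{2} = 8 \cdot 1 = 8$)
$q{\left(x \right)} + F = 8 - 37340 = -37332$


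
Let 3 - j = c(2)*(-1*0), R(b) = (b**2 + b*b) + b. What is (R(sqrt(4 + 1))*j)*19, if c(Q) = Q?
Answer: 570 + 57*sqrt(5) ≈ 697.46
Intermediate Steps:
R(b) = b + 2*b**2 (R(b) = (b**2 + b**2) + b = 2*b**2 + b = b + 2*b**2)
j = 3 (j = 3 - 2*(-1*0) = 3 - 2*0 = 3 - 1*0 = 3 + 0 = 3)
(R(sqrt(4 + 1))*j)*19 = ((sqrt(4 + 1)*(1 + 2*sqrt(4 + 1)))*3)*19 = ((sqrt(5)*(1 + 2*sqrt(5)))*3)*19 = (3*sqrt(5)*(1 + 2*sqrt(5)))*19 = 57*sqrt(5)*(1 + 2*sqrt(5))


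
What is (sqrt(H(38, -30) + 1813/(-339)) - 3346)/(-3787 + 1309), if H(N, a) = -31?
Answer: 239/177 - I*sqrt(4177158)/840042 ≈ 1.3503 - 0.002433*I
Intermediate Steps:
(sqrt(H(38, -30) + 1813/(-339)) - 3346)/(-3787 + 1309) = (sqrt(-31 + 1813/(-339)) - 3346)/(-3787 + 1309) = (sqrt(-31 + 1813*(-1/339)) - 3346)/(-2478) = (sqrt(-31 - 1813/339) - 3346)*(-1/2478) = (sqrt(-12322/339) - 3346)*(-1/2478) = (I*sqrt(4177158)/339 - 3346)*(-1/2478) = (-3346 + I*sqrt(4177158)/339)*(-1/2478) = 239/177 - I*sqrt(4177158)/840042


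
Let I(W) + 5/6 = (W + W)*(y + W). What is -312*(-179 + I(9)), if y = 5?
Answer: -22516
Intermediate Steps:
I(W) = -⅚ + 2*W*(5 + W) (I(W) = -⅚ + (W + W)*(5 + W) = -⅚ + (2*W)*(5 + W) = -⅚ + 2*W*(5 + W))
-312*(-179 + I(9)) = -312*(-179 + (-⅚ + 2*9² + 10*9)) = -312*(-179 + (-⅚ + 2*81 + 90)) = -312*(-179 + (-⅚ + 162 + 90)) = -312*(-179 + 1507/6) = -312*433/6 = -22516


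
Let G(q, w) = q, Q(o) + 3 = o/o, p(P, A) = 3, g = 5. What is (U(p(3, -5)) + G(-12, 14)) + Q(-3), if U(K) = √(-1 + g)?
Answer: -12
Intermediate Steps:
U(K) = 2 (U(K) = √(-1 + 5) = √4 = 2)
Q(o) = -2 (Q(o) = -3 + o/o = -3 + 1 = -2)
(U(p(3, -5)) + G(-12, 14)) + Q(-3) = (2 - 12) - 2 = -10 - 2 = -12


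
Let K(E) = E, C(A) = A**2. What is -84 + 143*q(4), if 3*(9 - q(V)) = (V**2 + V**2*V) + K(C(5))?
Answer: -3802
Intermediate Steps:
q(V) = 2/3 - V**2/3 - V**3/3 (q(V) = 9 - ((V**2 + V**2*V) + 5**2)/3 = 9 - ((V**2 + V**3) + 25)/3 = 9 - (25 + V**2 + V**3)/3 = 9 + (-25/3 - V**2/3 - V**3/3) = 2/3 - V**2/3 - V**3/3)
-84 + 143*q(4) = -84 + 143*(2/3 - 1/3*4**2 - 1/3*4**3) = -84 + 143*(2/3 - 1/3*16 - 1/3*64) = -84 + 143*(2/3 - 16/3 - 64/3) = -84 + 143*(-26) = -84 - 3718 = -3802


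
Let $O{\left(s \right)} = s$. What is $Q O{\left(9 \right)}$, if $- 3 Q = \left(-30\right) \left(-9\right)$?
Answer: $-810$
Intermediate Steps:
$Q = -90$ ($Q = - \frac{\left(-30\right) \left(-9\right)}{3} = \left(- \frac{1}{3}\right) 270 = -90$)
$Q O{\left(9 \right)} = \left(-90\right) 9 = -810$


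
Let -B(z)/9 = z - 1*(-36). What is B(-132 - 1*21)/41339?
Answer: 1053/41339 ≈ 0.025472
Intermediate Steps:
B(z) = -324 - 9*z (B(z) = -9*(z - 1*(-36)) = -9*(z + 36) = -9*(36 + z) = -324 - 9*z)
B(-132 - 1*21)/41339 = (-324 - 9*(-132 - 1*21))/41339 = (-324 - 9*(-132 - 21))*(1/41339) = (-324 - 9*(-153))*(1/41339) = (-324 + 1377)*(1/41339) = 1053*(1/41339) = 1053/41339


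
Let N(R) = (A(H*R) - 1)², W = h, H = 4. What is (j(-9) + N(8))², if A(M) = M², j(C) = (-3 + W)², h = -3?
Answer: 1095298299225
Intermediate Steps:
W = -3
j(C) = 36 (j(C) = (-3 - 3)² = (-6)² = 36)
N(R) = (-1 + 16*R²)² (N(R) = ((4*R)² - 1)² = (16*R² - 1)² = (-1 + 16*R²)²)
(j(-9) + N(8))² = (36 + (-1 + 16*8²)²)² = (36 + (-1 + 16*64)²)² = (36 + (-1 + 1024)²)² = (36 + 1023²)² = (36 + 1046529)² = 1046565² = 1095298299225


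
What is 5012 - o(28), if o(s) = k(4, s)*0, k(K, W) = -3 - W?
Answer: 5012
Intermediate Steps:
o(s) = 0 (o(s) = (-3 - s)*0 = 0)
5012 - o(28) = 5012 - 1*0 = 5012 + 0 = 5012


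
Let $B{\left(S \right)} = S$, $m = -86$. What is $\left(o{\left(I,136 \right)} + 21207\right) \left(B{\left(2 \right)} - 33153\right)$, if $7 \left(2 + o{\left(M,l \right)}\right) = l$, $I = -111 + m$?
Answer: $- \frac{4925277221}{7} \approx -7.0361 \cdot 10^{8}$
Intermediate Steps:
$I = -197$ ($I = -111 - 86 = -197$)
$o{\left(M,l \right)} = -2 + \frac{l}{7}$
$\left(o{\left(I,136 \right)} + 21207\right) \left(B{\left(2 \right)} - 33153\right) = \left(\left(-2 + \frac{1}{7} \cdot 136\right) + 21207\right) \left(2 - 33153\right) = \left(\left(-2 + \frac{136}{7}\right) + 21207\right) \left(-33151\right) = \left(\frac{122}{7} + 21207\right) \left(-33151\right) = \frac{148571}{7} \left(-33151\right) = - \frac{4925277221}{7}$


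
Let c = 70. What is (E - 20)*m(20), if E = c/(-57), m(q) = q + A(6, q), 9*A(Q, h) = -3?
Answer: -71390/171 ≈ -417.49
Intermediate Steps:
A(Q, h) = -⅓ (A(Q, h) = (⅑)*(-3) = -⅓)
m(q) = -⅓ + q (m(q) = q - ⅓ = -⅓ + q)
E = -70/57 (E = 70/(-57) = 70*(-1/57) = -70/57 ≈ -1.2281)
(E - 20)*m(20) = (-70/57 - 20)*(-⅓ + 20) = -1210/57*59/3 = -71390/171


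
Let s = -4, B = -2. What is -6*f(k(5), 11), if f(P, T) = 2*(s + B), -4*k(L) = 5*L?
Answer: 72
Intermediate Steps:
k(L) = -5*L/4
f(P, T) = -12 (f(P, T) = 2*(-4 - 2) = 2*(-6) = -12)
-6*f(k(5), 11) = -6*(-12) = 72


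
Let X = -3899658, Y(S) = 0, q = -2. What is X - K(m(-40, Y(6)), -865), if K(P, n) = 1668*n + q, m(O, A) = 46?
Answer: -2456836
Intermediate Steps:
K(P, n) = -2 + 1668*n (K(P, n) = 1668*n - 2 = -2 + 1668*n)
X - K(m(-40, Y(6)), -865) = -3899658 - (-2 + 1668*(-865)) = -3899658 - (-2 - 1442820) = -3899658 - 1*(-1442822) = -3899658 + 1442822 = -2456836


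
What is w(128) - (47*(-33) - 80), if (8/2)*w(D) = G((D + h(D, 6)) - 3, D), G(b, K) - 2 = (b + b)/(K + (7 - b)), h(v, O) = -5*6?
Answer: 26123/16 ≈ 1632.7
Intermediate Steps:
h(v, O) = -30
G(b, K) = 2 + 2*b/(7 + K - b) (G(b, K) = 2 + (b + b)/(K + (7 - b)) = 2 + (2*b)/(7 + K - b) = 2 + 2*b/(7 + K - b))
w(D) = 7/80 + D/80 (w(D) = (2*(7 + D)/(7 + D - ((D - 30) - 3)))/4 = (2*(7 + D)/(7 + D - ((-30 + D) - 3)))/4 = (2*(7 + D)/(7 + D - (-33 + D)))/4 = (2*(7 + D)/(7 + D + (33 - D)))/4 = (2*(7 + D)/40)/4 = (2*(1/40)*(7 + D))/4 = (7/20 + D/20)/4 = 7/80 + D/80)
w(128) - (47*(-33) - 80) = (7/80 + (1/80)*128) - (47*(-33) - 80) = (7/80 + 8/5) - (-1551 - 80) = 27/16 - 1*(-1631) = 27/16 + 1631 = 26123/16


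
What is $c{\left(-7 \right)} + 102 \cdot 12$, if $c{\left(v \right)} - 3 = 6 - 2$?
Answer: $1231$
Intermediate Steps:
$c{\left(v \right)} = 7$ ($c{\left(v \right)} = 3 + \left(6 - 2\right) = 3 + 4 = 7$)
$c{\left(-7 \right)} + 102 \cdot 12 = 7 + 102 \cdot 12 = 7 + 1224 = 1231$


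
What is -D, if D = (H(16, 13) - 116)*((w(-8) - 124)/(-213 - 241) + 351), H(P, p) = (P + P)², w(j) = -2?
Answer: -318960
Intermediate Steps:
H(P, p) = 4*P² (H(P, p) = (2*P)² = 4*P²)
D = 318960 (D = (4*16² - 116)*((-2 - 124)/(-213 - 241) + 351) = (4*256 - 116)*(-126/(-454) + 351) = (1024 - 116)*(-126*(-1/454) + 351) = 908*(63/227 + 351) = 908*(79740/227) = 318960)
-D = -1*318960 = -318960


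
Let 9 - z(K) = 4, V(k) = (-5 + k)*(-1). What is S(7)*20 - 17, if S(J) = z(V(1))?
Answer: 83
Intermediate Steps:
V(k) = 5 - k
z(K) = 5 (z(K) = 9 - 1*4 = 9 - 4 = 5)
S(J) = 5
S(7)*20 - 17 = 5*20 - 17 = 100 - 17 = 83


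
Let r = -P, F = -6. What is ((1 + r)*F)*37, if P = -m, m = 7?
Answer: -1776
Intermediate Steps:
P = -7 (P = -1*7 = -7)
r = 7 (r = -1*(-7) = 7)
((1 + r)*F)*37 = ((1 + 7)*(-6))*37 = (8*(-6))*37 = -48*37 = -1776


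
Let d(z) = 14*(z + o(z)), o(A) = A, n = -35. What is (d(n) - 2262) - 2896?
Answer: -6138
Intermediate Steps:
d(z) = 28*z (d(z) = 14*(z + z) = 14*(2*z) = 28*z)
(d(n) - 2262) - 2896 = (28*(-35) - 2262) - 2896 = (-980 - 2262) - 2896 = -3242 - 2896 = -6138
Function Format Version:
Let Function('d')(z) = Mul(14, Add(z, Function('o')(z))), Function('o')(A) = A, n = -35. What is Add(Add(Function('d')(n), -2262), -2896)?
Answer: -6138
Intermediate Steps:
Function('d')(z) = Mul(28, z) (Function('d')(z) = Mul(14, Add(z, z)) = Mul(14, Mul(2, z)) = Mul(28, z))
Add(Add(Function('d')(n), -2262), -2896) = Add(Add(Mul(28, -35), -2262), -2896) = Add(Add(-980, -2262), -2896) = Add(-3242, -2896) = -6138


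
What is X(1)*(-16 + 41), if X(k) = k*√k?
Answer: 25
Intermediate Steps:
X(k) = k^(3/2)
X(1)*(-16 + 41) = 1^(3/2)*(-16 + 41) = 1*25 = 25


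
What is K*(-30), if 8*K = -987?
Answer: 14805/4 ≈ 3701.3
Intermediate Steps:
K = -987/8 (K = (⅛)*(-987) = -987/8 ≈ -123.38)
K*(-30) = -987/8*(-30) = 14805/4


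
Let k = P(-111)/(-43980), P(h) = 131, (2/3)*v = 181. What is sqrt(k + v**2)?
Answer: 2*sqrt(2227768846305)/10995 ≈ 271.50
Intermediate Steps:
v = 543/2 (v = (3/2)*181 = 543/2 ≈ 271.50)
k = -131/43980 (k = 131/(-43980) = 131*(-1/43980) = -131/43980 ≈ -0.0029786)
sqrt(k + v**2) = sqrt(-131/43980 + (543/2)**2) = sqrt(-131/43980 + 294849/4) = sqrt(810466156/10995) = 2*sqrt(2227768846305)/10995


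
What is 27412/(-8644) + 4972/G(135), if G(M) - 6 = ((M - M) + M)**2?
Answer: -114192551/39397191 ≈ -2.8985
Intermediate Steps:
G(M) = 6 + M**2 (G(M) = 6 + ((M - M) + M)**2 = 6 + (0 + M)**2 = 6 + M**2)
27412/(-8644) + 4972/G(135) = 27412/(-8644) + 4972/(6 + 135**2) = 27412*(-1/8644) + 4972/(6 + 18225) = -6853/2161 + 4972/18231 = -114192551/39397191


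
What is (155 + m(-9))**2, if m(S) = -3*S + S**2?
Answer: 69169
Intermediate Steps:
m(S) = S**2 - 3*S
(155 + m(-9))**2 = (155 - 9*(-3 - 9))**2 = (155 - 9*(-12))**2 = (155 + 108)**2 = 263**2 = 69169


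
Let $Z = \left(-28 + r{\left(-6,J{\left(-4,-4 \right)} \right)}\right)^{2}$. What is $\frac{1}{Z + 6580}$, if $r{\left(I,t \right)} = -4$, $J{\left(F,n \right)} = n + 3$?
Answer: $\frac{1}{7604} \approx 0.00013151$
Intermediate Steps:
$J{\left(F,n \right)} = 3 + n$
$Z = 1024$ ($Z = \left(-28 - 4\right)^{2} = \left(-32\right)^{2} = 1024$)
$\frac{1}{Z + 6580} = \frac{1}{1024 + 6580} = \frac{1}{7604}$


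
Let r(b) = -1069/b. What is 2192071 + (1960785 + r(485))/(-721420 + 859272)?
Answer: 3330884458029/1519505 ≈ 2.1921e+6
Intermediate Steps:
2192071 + (1960785 + r(485))/(-721420 + 859272) = 2192071 + (1960785 - 1069/485)/(-721420 + 859272) = 2192071 + (1960785 - 1069*1/485)/137852 = 2192071 + (1960785 - 1069/485)*(1/137852) = 2192071 + (950979656/485)*(1/137852) = 2192071 + 21613174/1519505 = 3330884458029/1519505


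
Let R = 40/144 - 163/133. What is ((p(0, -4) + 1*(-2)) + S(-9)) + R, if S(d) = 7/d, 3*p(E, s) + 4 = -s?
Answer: -991/266 ≈ -3.7256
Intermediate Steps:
p(E, s) = -4/3 - s/3 (p(E, s) = -4/3 + (-s)/3 = -4/3 - s/3)
R = -2269/2394 (R = 40*(1/144) - 163*1/133 = 5/18 - 163/133 = -2269/2394 ≈ -0.94779)
((p(0, -4) + 1*(-2)) + S(-9)) + R = (((-4/3 - ⅓*(-4)) + 1*(-2)) + 7/(-9)) - 2269/2394 = (((-4/3 + 4/3) - 2) + 7*(-⅑)) - 2269/2394 = ((0 - 2) - 7/9) - 2269/2394 = (-2 - 7/9) - 2269/2394 = -25/9 - 2269/2394 = -991/266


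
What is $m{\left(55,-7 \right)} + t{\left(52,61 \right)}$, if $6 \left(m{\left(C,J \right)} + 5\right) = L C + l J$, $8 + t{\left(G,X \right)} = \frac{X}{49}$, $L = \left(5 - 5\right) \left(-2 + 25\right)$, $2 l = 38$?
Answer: $- \frac{9973}{294} \approx -33.922$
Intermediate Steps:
$l = 19$ ($l = \frac{1}{2} \cdot 38 = 19$)
$L = 0$ ($L = 0 \cdot 23 = 0$)
$t{\left(G,X \right)} = -8 + \frac{X}{49}$
$m{\left(C,J \right)} = -5 + \frac{19 J}{6}$ ($m{\left(C,J \right)} = -5 + \frac{0 C + 19 J}{6} = -5 + \frac{0 + 19 J}{6} = -5 + \frac{19 J}{6}$)
$m{\left(55,-7 \right)} + t{\left(52,61 \right)} = \left(-5 + \frac{19}{6} \left(-7\right)\right) + \left(-8 + \frac{1}{49} \cdot 61\right) = \left(-5 - \frac{133}{6}\right) + \left(-8 + \frac{61}{49}\right) = - \frac{163}{6} - \frac{331}{49} = - \frac{9973}{294}$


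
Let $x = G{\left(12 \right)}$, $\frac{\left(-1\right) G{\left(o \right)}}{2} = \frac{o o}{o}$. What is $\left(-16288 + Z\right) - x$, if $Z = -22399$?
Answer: $-38663$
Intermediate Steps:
$G{\left(o \right)} = - 2 o$ ($G{\left(o \right)} = - 2 \frac{o o}{o} = - 2 \frac{o^{2}}{o} = - 2 o$)
$x = -24$ ($x = \left(-2\right) 12 = -24$)
$\left(-16288 + Z\right) - x = \left(-16288 - 22399\right) - -24 = -38687 + 24 = -38663$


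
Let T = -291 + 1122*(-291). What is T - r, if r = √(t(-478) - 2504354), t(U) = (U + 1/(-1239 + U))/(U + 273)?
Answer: -326793 - I*√310272743717646555/351985 ≈ -3.2679e+5 - 1582.5*I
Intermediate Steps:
t(U) = (U + 1/(-1239 + U))/(273 + U)
T = -326793 (T = -291 - 326502 = -326793)
r = I*√310272743717646555/351985 (r = √((-1 - 1*(-478)² + 1239*(-478))/(338247 - 1*(-478)² + 966*(-478)) - 2504354) = √((-1 - 1*228484 - 592242)/(338247 - 1*228484 - 461748) - 2504354) = √((-1 - 228484 - 592242)/(338247 - 228484 - 461748) - 2504354) = √(-820727/(-351985) - 2504354) = √(-1/351985*(-820727) - 2504354) = √(820727/351985 - 2504354) = √(-881494221963/351985) = I*√310272743717646555/351985 ≈ 1582.5*I)
T - r = -326793 - I*√310272743717646555/351985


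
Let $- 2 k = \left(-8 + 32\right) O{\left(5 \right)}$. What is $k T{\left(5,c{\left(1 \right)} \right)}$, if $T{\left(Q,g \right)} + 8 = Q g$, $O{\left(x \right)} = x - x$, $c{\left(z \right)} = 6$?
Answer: $0$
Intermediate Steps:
$O{\left(x \right)} = 0$
$T{\left(Q,g \right)} = -8 + Q g$
$k = 0$ ($k = - \frac{\left(-8 + 32\right) 0}{2} = - \frac{24 \cdot 0}{2} = \left(- \frac{1}{2}\right) 0 = 0$)
$k T{\left(5,c{\left(1 \right)} \right)} = 0 \left(-8 + 5 \cdot 6\right) = 0 \left(-8 + 30\right) = 0 \cdot 22 = 0$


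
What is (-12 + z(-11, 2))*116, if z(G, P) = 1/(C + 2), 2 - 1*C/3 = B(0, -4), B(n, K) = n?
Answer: -2755/2 ≈ -1377.5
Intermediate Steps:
C = 6 (C = 6 - 3*0 = 6 + 0 = 6)
z(G, P) = ⅛ (z(G, P) = 1/(6 + 2) = 1/8 = ⅛)
(-12 + z(-11, 2))*116 = (-12 + ⅛)*116 = -95/8*116 = -2755/2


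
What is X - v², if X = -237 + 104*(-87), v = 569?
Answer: -333046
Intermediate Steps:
X = -9285 (X = -237 - 9048 = -9285)
X - v² = -9285 - 1*569² = -9285 - 1*323761 = -9285 - 323761 = -333046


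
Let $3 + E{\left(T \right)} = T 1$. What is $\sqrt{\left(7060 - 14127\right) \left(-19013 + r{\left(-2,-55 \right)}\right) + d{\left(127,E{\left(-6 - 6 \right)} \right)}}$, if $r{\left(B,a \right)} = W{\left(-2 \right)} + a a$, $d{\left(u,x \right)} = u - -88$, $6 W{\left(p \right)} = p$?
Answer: $\frac{10 \sqrt{10169079}}{3} \approx 10630.0$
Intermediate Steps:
$E{\left(T \right)} = -3 + T$ ($E{\left(T \right)} = -3 + T 1 = -3 + T$)
$W{\left(p \right)} = \frac{p}{6}$
$d{\left(u,x \right)} = 88 + u$ ($d{\left(u,x \right)} = u + 88 = 88 + u$)
$r{\left(B,a \right)} = - \frac{1}{3} + a^{2}$ ($r{\left(B,a \right)} = \frac{1}{6} \left(-2\right) + a a = - \frac{1}{3} + a^{2}$)
$\sqrt{\left(7060 - 14127\right) \left(-19013 + r{\left(-2,-55 \right)}\right) + d{\left(127,E{\left(-6 - 6 \right)} \right)}} = \sqrt{\left(7060 - 14127\right) \left(-19013 - \left(\frac{1}{3} - \left(-55\right)^{2}\right)\right) + \left(88 + 127\right)} = \sqrt{- 7067 \left(-19013 + \left(- \frac{1}{3} + 3025\right)\right) + 215} = \sqrt{- 7067 \left(-19013 + \frac{9074}{3}\right) + 215} = \sqrt{\left(-7067\right) \left(- \frac{47965}{3}\right) + 215} = \sqrt{\frac{338968655}{3} + 215} = \sqrt{\frac{338969300}{3}} = \frac{10 \sqrt{10169079}}{3}$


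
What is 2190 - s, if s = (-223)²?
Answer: -47539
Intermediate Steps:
s = 49729
2190 - s = 2190 - 1*49729 = 2190 - 49729 = -47539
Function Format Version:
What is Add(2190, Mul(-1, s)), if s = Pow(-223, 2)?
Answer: -47539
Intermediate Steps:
s = 49729
Add(2190, Mul(-1, s)) = Add(2190, Mul(-1, 49729)) = Add(2190, -49729) = -47539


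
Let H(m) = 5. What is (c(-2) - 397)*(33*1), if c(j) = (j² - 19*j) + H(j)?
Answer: -11550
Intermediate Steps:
c(j) = 5 + j² - 19*j (c(j) = (j² - 19*j) + 5 = 5 + j² - 19*j)
(c(-2) - 397)*(33*1) = ((5 + (-2)² - 19*(-2)) - 397)*(33*1) = ((5 + 4 + 38) - 397)*33 = (47 - 397)*33 = -350*33 = -11550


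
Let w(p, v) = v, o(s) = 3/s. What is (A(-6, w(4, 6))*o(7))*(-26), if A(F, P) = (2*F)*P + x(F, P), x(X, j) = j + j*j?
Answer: 2340/7 ≈ 334.29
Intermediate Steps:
x(X, j) = j + j**2
A(F, P) = P*(1 + P) + 2*F*P (A(F, P) = (2*F)*P + P*(1 + P) = 2*F*P + P*(1 + P) = P*(1 + P) + 2*F*P)
(A(-6, w(4, 6))*o(7))*(-26) = ((6*(1 + 6 + 2*(-6)))*(3/7))*(-26) = ((6*(1 + 6 - 12))*(3*(1/7)))*(-26) = ((6*(-5))*(3/7))*(-26) = -30*3/7*(-26) = -90/7*(-26) = 2340/7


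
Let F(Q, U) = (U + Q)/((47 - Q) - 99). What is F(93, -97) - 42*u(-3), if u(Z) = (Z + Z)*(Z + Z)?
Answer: -219236/145 ≈ -1512.0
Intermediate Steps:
u(Z) = 4*Z**2 (u(Z) = (2*Z)*(2*Z) = 4*Z**2)
F(Q, U) = (Q + U)/(-52 - Q)
F(93, -97) - 42*u(-3) = (-1*93 - 1*(-97))/(52 + 93) - 42*4*(-3)**2 = (-93 + 97)/145 - 42*4*9 = (1/145)*4 - 42*36 = 4/145 - 1*1512 = 4/145 - 1512 = -219236/145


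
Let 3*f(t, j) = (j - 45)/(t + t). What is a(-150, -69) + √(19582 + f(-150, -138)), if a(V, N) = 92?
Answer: 92 + √17623983/30 ≈ 231.94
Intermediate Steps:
f(t, j) = (-45 + j)/(6*t) (f(t, j) = ((j - 45)/(t + t))/3 = ((-45 + j)/((2*t)))/3 = ((-45 + j)*(1/(2*t)))/3 = ((-45 + j)/(2*t))/3 = (-45 + j)/(6*t))
a(-150, -69) + √(19582 + f(-150, -138)) = 92 + √(19582 + (⅙)*(-45 - 138)/(-150)) = 92 + √(19582 + (⅙)*(-1/150)*(-183)) = 92 + √(19582 + 61/300) = 92 + √(5874661/300) = 92 + √17623983/30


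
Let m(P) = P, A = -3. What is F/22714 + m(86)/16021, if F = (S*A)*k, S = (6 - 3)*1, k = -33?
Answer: 6711641/363900994 ≈ 0.018444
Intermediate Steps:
S = 3 (S = 3*1 = 3)
F = 297 (F = (3*(-3))*(-33) = -9*(-33) = 297)
F/22714 + m(86)/16021 = 297/22714 + 86/16021 = 6711641/363900994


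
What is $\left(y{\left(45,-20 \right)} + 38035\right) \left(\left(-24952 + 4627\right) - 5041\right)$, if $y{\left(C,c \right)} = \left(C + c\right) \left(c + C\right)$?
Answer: $-980649560$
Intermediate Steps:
$y{\left(C,c \right)} = \left(C + c\right)^{2}$ ($y{\left(C,c \right)} = \left(C + c\right) \left(C + c\right) = \left(C + c\right)^{2}$)
$\left(y{\left(45,-20 \right)} + 38035\right) \left(\left(-24952 + 4627\right) - 5041\right) = \left(\left(45 - 20\right)^{2} + 38035\right) \left(\left(-24952 + 4627\right) - 5041\right) = \left(25^{2} + 38035\right) \left(-20325 - 5041\right) = \left(625 + 38035\right) \left(-25366\right) = 38660 \left(-25366\right) = -980649560$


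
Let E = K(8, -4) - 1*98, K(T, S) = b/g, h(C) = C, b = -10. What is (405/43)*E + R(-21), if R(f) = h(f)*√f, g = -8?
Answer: -3645/4 - 21*I*√21 ≈ -911.25 - 96.234*I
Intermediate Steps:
K(T, S) = 5/4 (K(T, S) = -10/(-8) = -10*(-⅛) = 5/4)
R(f) = f^(3/2) (R(f) = f*√f = f^(3/2))
E = -387/4 (E = 5/4 - 1*98 = 5/4 - 98 = -387/4 ≈ -96.750)
(405/43)*E + R(-21) = (405/43)*(-387/4) + (-21)^(3/2) = (405*(1/43))*(-387/4) - 21*I*√21 = (405/43)*(-387/4) - 21*I*√21 = -3645/4 - 21*I*√21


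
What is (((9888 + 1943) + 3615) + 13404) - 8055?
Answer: 20795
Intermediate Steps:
(((9888 + 1943) + 3615) + 13404) - 8055 = ((11831 + 3615) + 13404) - 8055 = (15446 + 13404) - 8055 = 28850 - 8055 = 20795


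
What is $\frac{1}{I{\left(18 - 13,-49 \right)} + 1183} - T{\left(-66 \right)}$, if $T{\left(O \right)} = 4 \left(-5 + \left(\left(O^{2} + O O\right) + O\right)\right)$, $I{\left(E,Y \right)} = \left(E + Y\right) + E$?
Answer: $- \frac{39541215}{1144} \approx -34564.0$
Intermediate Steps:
$I{\left(E,Y \right)} = Y + 2 E$
$T{\left(O \right)} = -20 + 4 O + 8 O^{2}$ ($T{\left(O \right)} = 4 \left(-5 + \left(\left(O^{2} + O^{2}\right) + O\right)\right) = 4 \left(-5 + \left(2 O^{2} + O\right)\right) = 4 \left(-5 + \left(O + 2 O^{2}\right)\right) = 4 \left(-5 + O + 2 O^{2}\right) = -20 + 4 O + 8 O^{2}$)
$\frac{1}{I{\left(18 - 13,-49 \right)} + 1183} - T{\left(-66 \right)} = \frac{1}{\left(-49 + 2 \left(18 - 13\right)\right) + 1183} - \left(-20 + 4 \left(-66\right) + 8 \left(-66\right)^{2}\right) = \frac{1}{\left(-49 + 2 \left(18 - 13\right)\right) + 1183} - \left(-20 - 264 + 8 \cdot 4356\right) = \frac{1}{\left(-49 + 2 \cdot 5\right) + 1183} - \left(-20 - 264 + 34848\right) = \frac{1}{\left(-49 + 10\right) + 1183} - 34564 = \frac{1}{-39 + 1183} - 34564 = \frac{1}{1144} - 34564 = - \frac{39541215}{1144}$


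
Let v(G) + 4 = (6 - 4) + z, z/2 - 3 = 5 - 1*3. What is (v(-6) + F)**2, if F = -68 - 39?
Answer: 9801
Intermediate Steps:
z = 10 (z = 6 + 2*(5 - 1*3) = 6 + 2*(5 - 3) = 6 + 2*2 = 6 + 4 = 10)
F = -107
v(G) = 8 (v(G) = -4 + ((6 - 4) + 10) = -4 + (2 + 10) = -4 + 12 = 8)
(v(-6) + F)**2 = (8 - 107)**2 = (-99)**2 = 9801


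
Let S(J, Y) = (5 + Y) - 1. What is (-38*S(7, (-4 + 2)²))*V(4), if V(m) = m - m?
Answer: 0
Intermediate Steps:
S(J, Y) = 4 + Y
V(m) = 0
(-38*S(7, (-4 + 2)²))*V(4) = -38*(4 + (-4 + 2)²)*0 = -38*(4 + (-2)²)*0 = -38*(4 + 4)*0 = -38*8*0 = -304*0 = 0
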